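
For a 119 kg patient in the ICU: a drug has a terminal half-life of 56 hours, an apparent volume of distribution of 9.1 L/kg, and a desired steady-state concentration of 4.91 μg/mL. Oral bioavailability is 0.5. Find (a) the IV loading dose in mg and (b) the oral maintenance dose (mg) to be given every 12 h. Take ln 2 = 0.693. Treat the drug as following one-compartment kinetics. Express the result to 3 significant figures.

Total Vd = 9.1 × 119 = 1083 L
LD = Vd × C = 1083 × 4.91 = 5318 mg
CL = 0.693 × Vd / t½ = 0.693 × 1083 / 56 = 13.40 L/h
D = CL × Css × τ / F = 13.40 × 4.91 × 12 / 0.5 = 1579 mg

(a) 5320 mg; (b) 1580 mg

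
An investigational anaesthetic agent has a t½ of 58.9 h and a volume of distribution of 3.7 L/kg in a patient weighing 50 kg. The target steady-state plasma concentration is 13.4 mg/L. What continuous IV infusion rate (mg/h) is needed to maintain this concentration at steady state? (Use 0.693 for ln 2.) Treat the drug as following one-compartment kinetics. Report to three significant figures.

29.2 mg/h

Vd = 3.7 L/kg × 50 kg = 185.0 L
k = 0.693/58.9 = 0.01177 h⁻¹, so CL = k·Vd = 0.01177 × 185.0 = 2.177 L/h
Infusion rate = CL × Css = 2.177 × 13.4 = 29.17 mg/h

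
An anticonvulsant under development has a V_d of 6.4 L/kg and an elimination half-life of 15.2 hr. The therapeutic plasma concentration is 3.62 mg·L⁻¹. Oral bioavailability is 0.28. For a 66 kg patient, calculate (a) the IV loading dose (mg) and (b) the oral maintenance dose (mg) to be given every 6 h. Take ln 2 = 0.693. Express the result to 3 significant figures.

(a) 1530 mg; (b) 1490 mg

Vd(total) = 66 kg × 6.4 L/kg = 422.4 L
LD = Vd × C = 422.4 × 3.62 = 1529 mg
CL = 0.693 × Vd / t½ = 0.693 × 422.4 / 15.2 = 19.26 L/h
D = CL × Css × τ / F = 19.26 × 3.62 × 6 / 0.28 = 1494 mg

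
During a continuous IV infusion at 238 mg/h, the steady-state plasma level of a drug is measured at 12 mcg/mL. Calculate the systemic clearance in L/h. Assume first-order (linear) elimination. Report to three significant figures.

At steady state, infusion rate = CL × Css, so CL = rate / Css.
CL = 238 / 12 = 19.83 L/h

19.8 L/h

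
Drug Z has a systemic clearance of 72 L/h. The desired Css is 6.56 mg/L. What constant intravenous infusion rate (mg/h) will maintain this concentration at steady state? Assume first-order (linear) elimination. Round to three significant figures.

R₀ = 72.00 × 6.56 = 472.3 mg/h

472 mg/h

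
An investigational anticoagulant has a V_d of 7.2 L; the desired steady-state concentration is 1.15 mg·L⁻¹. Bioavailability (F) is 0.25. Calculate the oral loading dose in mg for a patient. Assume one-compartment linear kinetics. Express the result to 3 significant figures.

The loading dose fills Vd to the target concentration.
LD = Vd × C / F = 7.200 × 1.150 / 0.25 = 33.12 mg

33.1 mg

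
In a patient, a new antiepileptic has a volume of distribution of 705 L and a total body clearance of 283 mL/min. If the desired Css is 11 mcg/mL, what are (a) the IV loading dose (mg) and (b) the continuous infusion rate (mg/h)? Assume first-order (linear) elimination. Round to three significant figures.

Loading dose = Vd × C = 705.0 × 11 = 7755 mg
CL = 283 mL/min × 60/1000 = 16.98 L/h
Maintenance infusion rate = CL × Css = 16.98 × 11 = 186.8 mg/h

(a) 7760 mg; (b) 187 mg/h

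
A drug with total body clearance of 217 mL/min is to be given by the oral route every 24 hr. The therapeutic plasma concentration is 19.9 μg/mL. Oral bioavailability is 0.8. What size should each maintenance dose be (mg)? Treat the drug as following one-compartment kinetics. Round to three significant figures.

Convert clearance: 217 mL/min × 60 min/h ÷ 1000 mL/L = 13.02 L/h
D = CL × Css × τ / F = 13.02 × 19.9 × 24 / 0.8 = 7773 mg

7770 mg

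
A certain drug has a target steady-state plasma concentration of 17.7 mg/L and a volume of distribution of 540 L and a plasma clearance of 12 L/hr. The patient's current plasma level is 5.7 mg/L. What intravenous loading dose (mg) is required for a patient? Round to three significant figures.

6480 mg

LD is governed by Vd — clearance does not enter the loading-dose calculation.
Concentration deficit ΔC = 17.7 − 5.7 = 12.00 mg/L
LD = Vd × ΔC = 540.0 × 12.00 = 6480 mg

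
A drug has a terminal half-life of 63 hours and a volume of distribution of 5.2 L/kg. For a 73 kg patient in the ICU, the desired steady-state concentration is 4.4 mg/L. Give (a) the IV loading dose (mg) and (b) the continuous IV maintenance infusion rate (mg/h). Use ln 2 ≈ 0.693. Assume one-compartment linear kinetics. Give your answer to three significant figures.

Vd = 5.2 L/kg × 73 kg = 379.6 L
LD = Vd × C = 379.6 × 4.4 = 1670 mg
CL = 0.693 × Vd / t½ = 0.693 × 379.6 / 63 = 4.176 L/h
Infusion rate = CL × Css = 4.176 × 4.4 = 18.37 mg/h

(a) 1670 mg; (b) 18.4 mg/h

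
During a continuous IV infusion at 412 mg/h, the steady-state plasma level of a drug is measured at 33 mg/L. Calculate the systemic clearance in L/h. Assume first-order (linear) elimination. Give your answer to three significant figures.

At steady state, infusion rate = CL × Css, so CL = rate / Css.
CL = 412 / 33 = 12.48 L/h

12.5 L/h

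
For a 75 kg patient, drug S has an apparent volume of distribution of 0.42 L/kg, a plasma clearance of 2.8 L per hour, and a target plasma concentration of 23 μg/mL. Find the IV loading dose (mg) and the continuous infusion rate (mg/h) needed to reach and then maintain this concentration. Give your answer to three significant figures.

Total Vd = 0.42 × 75 = 31.50 L
LD = Vd · C_target = 31.50 × 23 = 724.5 mg
Maintenance: replace elimination → rate = CL × Css = 2.800 × 23 = 64.40 mg/h

(a) 725 mg; (b) 64.4 mg/h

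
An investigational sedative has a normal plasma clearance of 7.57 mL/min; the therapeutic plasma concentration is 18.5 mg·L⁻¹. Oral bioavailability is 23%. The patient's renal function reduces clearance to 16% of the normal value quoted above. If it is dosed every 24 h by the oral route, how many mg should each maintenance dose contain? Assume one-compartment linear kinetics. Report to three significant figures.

140 mg

Convert clearance: 7.57 mL/min × 60 min/h ÷ 1000 mL/L = 0.4542 L/h
Patient clearance = 0.16 × 0.4542 = 0.07267 L/h
D = CL × Css × τ / F = 0.07267 × 18.5 × 24 / 0.23 = 140.3 mg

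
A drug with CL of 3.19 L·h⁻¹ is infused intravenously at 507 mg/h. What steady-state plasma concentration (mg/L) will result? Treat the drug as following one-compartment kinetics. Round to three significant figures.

159 mg/L

Css = rate / CL = 507 / 3.190 = 158.9 mg/L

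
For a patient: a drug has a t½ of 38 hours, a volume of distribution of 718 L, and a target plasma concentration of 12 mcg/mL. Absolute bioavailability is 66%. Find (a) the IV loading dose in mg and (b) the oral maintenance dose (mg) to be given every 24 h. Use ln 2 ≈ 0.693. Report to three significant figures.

LD = Vd × C = 718.0 × 12 = 8616 mg
CL = 0.693 × Vd / t½ = 0.693 × 718.0 / 38 = 13.09 L/h
D = CL × Css × τ / F = 13.09 × 12 × 24 / 0.66 = 5712 mg

(a) 8620 mg; (b) 5710 mg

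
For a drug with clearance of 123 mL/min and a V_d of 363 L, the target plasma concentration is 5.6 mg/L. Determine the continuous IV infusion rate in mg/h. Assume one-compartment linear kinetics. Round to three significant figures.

41.3 mg/h

CL = 123 mL/min = 123 × 0.06 = 7.380 L/h
Infusion rate = CL · Css = 7.380 L/h × 5.6 mg/L = 41.33 mg/h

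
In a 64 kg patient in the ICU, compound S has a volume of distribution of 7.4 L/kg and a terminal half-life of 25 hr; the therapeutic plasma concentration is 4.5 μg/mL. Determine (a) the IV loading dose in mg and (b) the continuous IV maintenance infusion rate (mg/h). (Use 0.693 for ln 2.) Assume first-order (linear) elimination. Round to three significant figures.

Vd(total) = 64 kg × 7.4 L/kg = 473.6 L
LD = Vd × C = 473.6 × 4.5 = 2131 mg
CL = 0.693 × Vd / t½ = 0.693 × 473.6 / 25 = 13.13 L/h
Infusion rate = CL × Css = 13.13 × 4.5 = 59.09 mg/h

(a) 2130 mg; (b) 59.1 mg/h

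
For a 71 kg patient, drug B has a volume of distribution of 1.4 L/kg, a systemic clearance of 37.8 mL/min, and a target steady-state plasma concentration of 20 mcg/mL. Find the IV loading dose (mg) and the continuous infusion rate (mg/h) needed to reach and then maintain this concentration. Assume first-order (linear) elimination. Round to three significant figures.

Vd(total) = 71 kg × 1.4 L/kg = 99.40 L
Loading: fill Vd to C_target → 99.40 L × 20 mg/L = 1988 mg
CL = 37.8 mL/min × 60/1000 = 2.268 L/h
Maintenance: replace elimination → rate = CL × Css = 2.268 × 20 = 45.36 mg/h

(a) 1990 mg; (b) 45.4 mg/h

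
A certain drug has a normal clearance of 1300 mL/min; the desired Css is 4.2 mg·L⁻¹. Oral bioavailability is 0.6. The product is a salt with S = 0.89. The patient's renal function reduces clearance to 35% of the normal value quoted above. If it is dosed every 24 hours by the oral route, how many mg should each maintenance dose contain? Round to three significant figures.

CL = 1300 mL/min × 60/1000 = 78.00 L/h
Patient clearance = 0.35 × 78.00 = 27.30 L/h
D = CL × Css × τ / F / S = 27.30 × 4.2 × 24 / 0.6 / 0.89 = 5153 mg

5150 mg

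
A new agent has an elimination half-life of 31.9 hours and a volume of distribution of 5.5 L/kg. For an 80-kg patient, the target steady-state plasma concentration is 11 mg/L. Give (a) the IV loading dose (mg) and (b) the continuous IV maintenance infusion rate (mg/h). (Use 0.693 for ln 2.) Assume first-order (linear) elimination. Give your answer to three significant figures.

(a) 4840 mg; (b) 105 mg/h

Total Vd = 5.5 × 80 = 440.0 L
LD = Vd × C = 440.0 × 11 = 4840 mg
CL = 0.693 × Vd / t½ = 0.693 × 440.0 / 31.9 = 9.559 L/h
Infusion rate = CL × Css = 9.559 × 11 = 105.1 mg/h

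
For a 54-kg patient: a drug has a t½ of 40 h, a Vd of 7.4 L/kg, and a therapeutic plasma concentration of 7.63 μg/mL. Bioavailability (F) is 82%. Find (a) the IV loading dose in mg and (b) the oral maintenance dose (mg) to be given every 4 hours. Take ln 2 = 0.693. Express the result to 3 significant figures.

(a) 3050 mg; (b) 258 mg

Total Vd = 7.4 × 54 = 399.6 L
LD = Vd × C = 399.6 × 7.63 = 3049 mg
CL = 0.693 × Vd / t½ = 0.693 × 399.6 / 40 = 6.923 L/h
D = CL × Css × τ / F = 6.923 × 7.63 × 4 / 0.82 = 257.7 mg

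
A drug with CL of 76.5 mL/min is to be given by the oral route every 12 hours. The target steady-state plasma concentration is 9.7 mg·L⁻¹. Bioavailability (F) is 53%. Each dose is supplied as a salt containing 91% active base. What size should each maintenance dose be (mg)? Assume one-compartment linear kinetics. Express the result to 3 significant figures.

Convert clearance: 76.5 mL/min × 60 min/h ÷ 1000 mL/L = 4.590 L/h
D = CL × Css × τ / F / S = 4.590 × 9.7 × 12 / 0.53 / 0.91 = 1108 mg

1110 mg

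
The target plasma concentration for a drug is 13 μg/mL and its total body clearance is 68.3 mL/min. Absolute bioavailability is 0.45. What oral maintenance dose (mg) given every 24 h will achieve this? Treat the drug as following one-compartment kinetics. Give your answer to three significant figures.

2840 mg

CL = 68.3 mL/min = 68.3 × 0.06 = 4.098 L/h
D = CL × Css × τ / F = 4.098 × 13 × 24 / 0.45 = 2841 mg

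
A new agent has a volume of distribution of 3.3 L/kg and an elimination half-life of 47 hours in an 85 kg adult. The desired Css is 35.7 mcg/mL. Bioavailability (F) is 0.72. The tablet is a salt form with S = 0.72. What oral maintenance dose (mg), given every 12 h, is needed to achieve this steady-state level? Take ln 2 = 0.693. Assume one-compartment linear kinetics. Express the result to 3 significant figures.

3420 mg

Vd(total) = 85 kg × 3.3 L/kg = 280.5 L
k = 0.693/47 = 0.01474 h⁻¹, so CL = k·Vd = 0.01474 × 280.5 = 4.135 L/h
D = CL × Css × τ / F / S = 4.135 × 35.7 × 12 / 0.72 / 0.72 = 3417 mg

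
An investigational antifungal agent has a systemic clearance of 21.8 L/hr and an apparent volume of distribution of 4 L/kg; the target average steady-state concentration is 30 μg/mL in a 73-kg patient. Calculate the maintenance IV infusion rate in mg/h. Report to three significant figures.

654 mg/h

R₀ = 21.80 × 30 = 654.0 mg/h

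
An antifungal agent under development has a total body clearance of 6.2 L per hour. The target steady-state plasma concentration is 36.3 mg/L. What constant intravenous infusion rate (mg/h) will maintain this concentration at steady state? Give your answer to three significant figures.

225 mg/h

Rate = CL × Css = 6.200 × 36.3 = 225.1 mg/h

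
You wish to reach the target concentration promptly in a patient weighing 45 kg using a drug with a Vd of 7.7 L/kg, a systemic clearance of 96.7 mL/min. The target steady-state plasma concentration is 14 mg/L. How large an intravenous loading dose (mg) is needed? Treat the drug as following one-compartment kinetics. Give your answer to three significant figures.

4850 mg

Vd(total) = 45 kg × 7.7 L/kg = 346.5 L
LD = Vd × C = 346.5 × 14.00 = 4851 mg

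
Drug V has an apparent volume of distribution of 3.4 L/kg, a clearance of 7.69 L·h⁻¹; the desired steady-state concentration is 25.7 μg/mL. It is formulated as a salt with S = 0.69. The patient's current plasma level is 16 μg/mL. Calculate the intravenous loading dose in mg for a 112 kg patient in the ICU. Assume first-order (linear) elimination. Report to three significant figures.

Total Vd = 3.4 × 112 = 380.8 L
Concentration deficit ΔC = 25.7 − 16 = 9.700 mg/L
LD = Vd × ΔC / S = 380.8 × 9.700 / 0.69 = 5353 mg

5350 mg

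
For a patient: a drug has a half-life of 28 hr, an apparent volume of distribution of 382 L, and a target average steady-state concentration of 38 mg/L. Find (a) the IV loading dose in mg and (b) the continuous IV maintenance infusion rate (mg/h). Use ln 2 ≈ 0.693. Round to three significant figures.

LD = Vd × C = 382.0 × 38 = 14520 mg
CL = 0.693 × Vd / t½ = 0.693 × 382.0 / 28 = 9.455 L/h
Infusion rate = CL × Css = 9.455 × 38 = 359.3 mg/h

(a) 14500 mg; (b) 359 mg/h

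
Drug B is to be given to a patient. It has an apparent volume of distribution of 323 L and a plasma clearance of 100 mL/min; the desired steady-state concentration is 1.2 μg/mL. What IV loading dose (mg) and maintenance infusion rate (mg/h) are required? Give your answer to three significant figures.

(a) 388 mg; (b) 7.20 mg/h

LD = Vd · C_target = 323.0 × 1.2 = 387.6 mg
CL = 100 mL/min = 100 × 0.06 = 6.000 L/h
Infusion rate = 6.000 L/h × 1.2 mg/L = 7.200 mg/h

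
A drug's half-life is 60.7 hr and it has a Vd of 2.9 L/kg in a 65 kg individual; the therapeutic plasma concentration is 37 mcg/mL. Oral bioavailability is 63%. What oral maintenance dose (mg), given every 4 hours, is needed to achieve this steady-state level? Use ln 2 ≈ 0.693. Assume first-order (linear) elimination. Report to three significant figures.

506 mg

Vd(total) = 65 kg × 2.9 L/kg = 188.5 L
k = 0.693/60.7 = 0.01142 h⁻¹, so CL = k·Vd = 0.01142 × 188.5 = 2.153 L/h
D = CL × Css × τ / F = 2.153 × 37 × 4 / 0.63 = 505.8 mg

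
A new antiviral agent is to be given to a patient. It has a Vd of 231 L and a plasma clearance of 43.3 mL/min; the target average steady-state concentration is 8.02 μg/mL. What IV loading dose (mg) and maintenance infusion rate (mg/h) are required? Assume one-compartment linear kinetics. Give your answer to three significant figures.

Loading dose = Vd × C = 231.0 × 8.02 = 1853 mg
Convert clearance: 43.3 mL/min × 60 min/h ÷ 1000 mL/L = 2.598 L/h
Infusion rate = 2.598 L/h × 8.02 mg/L = 20.84 mg/h

(a) 1850 mg; (b) 20.8 mg/h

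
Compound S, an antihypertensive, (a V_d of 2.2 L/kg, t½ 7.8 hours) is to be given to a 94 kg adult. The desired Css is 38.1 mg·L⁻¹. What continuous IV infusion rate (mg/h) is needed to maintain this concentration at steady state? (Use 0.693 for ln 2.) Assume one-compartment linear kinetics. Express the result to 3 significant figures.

700 mg/h

Vd = 2.2 L/kg × 94 kg = 206.8 L
CL = ln 2 · Vd / t½ = 0.693 × 206.8 / 7.8 = 18.37 L/h
Infusion rate = CL × Css = 18.37 × 38.1 = 699.9 mg/h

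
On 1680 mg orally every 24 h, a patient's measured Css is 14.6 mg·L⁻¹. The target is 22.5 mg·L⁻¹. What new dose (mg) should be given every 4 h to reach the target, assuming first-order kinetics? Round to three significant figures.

432 mg

With linear kinetics, Css is proportional to dose rate (D/τ) at fixed clearance.
D₂ = D₁ × (Css,target / Css,current) × (τ₂/τ₁) = 1680 × (22.5/14.6) × (4/24) = 431.5 mg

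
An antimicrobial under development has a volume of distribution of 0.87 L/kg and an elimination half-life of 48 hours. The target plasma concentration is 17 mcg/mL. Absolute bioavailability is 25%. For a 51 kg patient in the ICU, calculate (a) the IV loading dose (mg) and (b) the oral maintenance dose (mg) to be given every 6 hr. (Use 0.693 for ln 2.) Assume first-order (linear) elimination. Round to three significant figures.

Total Vd = 0.87 × 51 = 44.37 L
LD = Vd × C = 44.37 × 17 = 754.3 mg
CL = 0.693 × Vd / t½ = 0.693 × 44.37 / 48 = 0.6406 L/h
D = CL × Css × τ / F = 0.6406 × 17 × 6 / 0.25 = 261.4 mg

(a) 754 mg; (b) 261 mg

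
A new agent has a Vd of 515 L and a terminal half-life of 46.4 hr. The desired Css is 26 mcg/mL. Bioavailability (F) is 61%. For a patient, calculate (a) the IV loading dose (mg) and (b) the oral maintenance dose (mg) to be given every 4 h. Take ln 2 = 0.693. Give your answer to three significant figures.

(a) 13400 mg; (b) 1310 mg

LD = Vd × C = 515.0 × 26 = 13390 mg
CL = 0.693 × Vd / t½ = 0.693 × 515.0 / 46.4 = 7.692 L/h
D = CL × Css × τ / F = 7.692 × 26 × 4 / 0.61 = 1311 mg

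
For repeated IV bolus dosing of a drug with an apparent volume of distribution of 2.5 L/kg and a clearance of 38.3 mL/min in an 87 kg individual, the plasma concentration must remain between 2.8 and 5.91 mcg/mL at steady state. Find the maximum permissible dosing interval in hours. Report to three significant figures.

70.7 h

Vd = 2.5 L/kg × 87 kg = 217.5 L
CL = 38.3 mL/min × 60/1000 = 2.298 L/h
k = CL / Vd = 2.298 / 217.5 = 0.01057 h⁻¹
Between IV bolus doses, concentration decays as C = C₀·e^(−kτ), so C_peak/C_trough = e^(kτ).
τ_max = ln(C_peak/C_trough) / k = ln(5.91/2.8) / 0.01057 = 0.7470 / 0.01057 = 70.67 h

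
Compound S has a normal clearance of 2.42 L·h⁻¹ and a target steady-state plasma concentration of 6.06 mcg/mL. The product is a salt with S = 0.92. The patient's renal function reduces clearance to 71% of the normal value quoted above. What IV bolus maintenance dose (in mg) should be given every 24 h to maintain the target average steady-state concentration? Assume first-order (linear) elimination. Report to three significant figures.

Patient clearance = 0.71 × 2.420 = 1.718 L/h
D = CL × Css × τ / S = 1.718 × 6.06 × 24 / 0.92 = 271.6 mg

272 mg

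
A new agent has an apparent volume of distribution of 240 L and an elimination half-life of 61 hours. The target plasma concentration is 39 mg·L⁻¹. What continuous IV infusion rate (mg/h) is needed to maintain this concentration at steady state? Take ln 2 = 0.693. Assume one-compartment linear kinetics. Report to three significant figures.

106 mg/h

CL = 0.693 × Vd / t½ = 0.693 × 240.0 / 61 = 2.727 L/h
Infusion rate = CL × Css = 2.727 × 39 = 106.4 mg/h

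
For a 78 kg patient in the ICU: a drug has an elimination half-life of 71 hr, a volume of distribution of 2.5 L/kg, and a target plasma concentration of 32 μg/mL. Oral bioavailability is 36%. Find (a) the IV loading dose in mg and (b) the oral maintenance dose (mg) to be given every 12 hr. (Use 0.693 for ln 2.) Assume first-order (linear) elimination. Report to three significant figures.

(a) 6240 mg; (b) 2030 mg

Vd = 2.5 L/kg × 78 kg = 195.0 L
LD = Vd × C = 195.0 × 32 = 6240 mg
CL = 0.693 × Vd / t½ = 0.693 × 195.0 / 71 = 1.903 L/h
D = CL × Css × τ / F = 1.903 × 32 × 12 / 0.36 = 2030 mg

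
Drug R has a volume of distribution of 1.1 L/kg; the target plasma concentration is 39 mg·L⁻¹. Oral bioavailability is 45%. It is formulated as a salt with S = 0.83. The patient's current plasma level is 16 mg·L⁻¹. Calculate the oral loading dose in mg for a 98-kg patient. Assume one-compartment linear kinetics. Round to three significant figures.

Vd = 1.1 L/kg × 98 kg = 107.8 L
The loading dose fills Vd to the target concentration.
Concentration deficit ΔC = 39 − 16 = 23.00 mg/L
LD = Vd × ΔC / F / S = 107.8 × 23.00 / 0.45 / 0.83 = 6638 mg

6640 mg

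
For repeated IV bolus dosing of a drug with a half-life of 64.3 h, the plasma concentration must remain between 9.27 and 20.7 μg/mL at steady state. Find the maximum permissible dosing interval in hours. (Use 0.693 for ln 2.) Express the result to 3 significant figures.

k = 0.693 / t½ = 0.693 / 64.3 = 0.01078 h⁻¹
Between IV bolus doses, concentration decays as C = C₀·e^(−kτ), so C_peak/C_trough = e^(kτ).
τ_max = ln(C_peak/C_trough) / k = ln(20.7/9.27) / 0.01078 = 0.8034 / 0.01078 = 74.53 h

74.5 h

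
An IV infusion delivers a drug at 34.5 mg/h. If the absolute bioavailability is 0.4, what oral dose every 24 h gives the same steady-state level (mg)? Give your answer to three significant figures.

2070 mg

To maintain the same Css, the systemic dosing rate must be unchanged: F·D/τ = infusion rate.
D = rate × τ / F = 34.5 × 24 / 0.4 = 2070 mg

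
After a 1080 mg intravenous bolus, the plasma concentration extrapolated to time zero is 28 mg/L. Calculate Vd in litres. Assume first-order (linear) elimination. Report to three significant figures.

Immediately after an IV bolus, C₀ = Dose / Vd, so Vd = Dose / C₀.
Vd = 1080 / 28 = 38.57 L

38.6 L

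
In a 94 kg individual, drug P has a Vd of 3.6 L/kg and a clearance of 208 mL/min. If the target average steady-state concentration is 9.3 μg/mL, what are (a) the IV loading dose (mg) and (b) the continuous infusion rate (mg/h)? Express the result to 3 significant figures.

(a) 3150 mg; (b) 116 mg/h

Vd(total) = 94 kg × 3.6 L/kg = 338.4 L
LD = Vd · C_target = 338.4 × 9.3 = 3147 mg
Convert clearance: 208 mL/min × 60 min/h ÷ 1000 mL/L = 12.48 L/h
Infusion rate = 12.48 L/h × 9.3 mg/L = 116.1 mg/h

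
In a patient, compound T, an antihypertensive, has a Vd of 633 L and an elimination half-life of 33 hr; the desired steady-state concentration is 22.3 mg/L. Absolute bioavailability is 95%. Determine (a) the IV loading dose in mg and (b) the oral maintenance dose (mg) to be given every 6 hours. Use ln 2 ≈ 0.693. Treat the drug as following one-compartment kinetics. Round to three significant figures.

LD = Vd × C = 633.0 × 22.3 = 14120 mg
CL = 0.693 × Vd / t½ = 0.693 × 633.0 / 33 = 13.29 L/h
D = CL × Css × τ / F = 13.29 × 22.3 × 6 / 0.95 = 1872 mg

(a) 14100 mg; (b) 1870 mg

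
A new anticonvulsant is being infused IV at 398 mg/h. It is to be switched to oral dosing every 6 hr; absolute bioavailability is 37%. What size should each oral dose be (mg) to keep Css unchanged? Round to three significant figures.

6450 mg

To maintain the same Css, the systemic dosing rate must be unchanged: F·D/τ = infusion rate.
D = rate × τ / F = 398 × 6 / 0.37 = 6454 mg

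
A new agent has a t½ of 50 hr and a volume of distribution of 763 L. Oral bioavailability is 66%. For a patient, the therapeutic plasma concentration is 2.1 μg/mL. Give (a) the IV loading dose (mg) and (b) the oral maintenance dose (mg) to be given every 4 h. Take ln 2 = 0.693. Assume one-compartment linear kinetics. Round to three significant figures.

LD = Vd × C = 763.0 × 2.1 = 1602 mg
CL = 0.693 × Vd / t½ = 0.693 × 763.0 / 50 = 10.58 L/h
D = CL × Css × τ / F = 10.58 × 2.1 × 4 / 0.66 = 134.7 mg

(a) 1600 mg; (b) 135 mg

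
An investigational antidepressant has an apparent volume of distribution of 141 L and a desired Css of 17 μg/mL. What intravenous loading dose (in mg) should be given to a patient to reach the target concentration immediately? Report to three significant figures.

2400 mg

LD = Vd × C = 141.0 × 17.00 = 2397 mg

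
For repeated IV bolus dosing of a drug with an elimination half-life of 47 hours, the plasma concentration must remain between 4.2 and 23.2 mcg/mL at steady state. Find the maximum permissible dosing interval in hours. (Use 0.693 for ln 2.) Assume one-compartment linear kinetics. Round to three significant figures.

116 h

k = 0.693 / t½ = 0.693 / 47 = 0.01474 h⁻¹
Between IV bolus doses, concentration decays as C = C₀·e^(−kτ), so C_peak/C_trough = e^(kτ).
τ_max = ln(C_peak/C_trough) / k = ln(23.2/4.2) / 0.01474 = 1.709 / 0.01474 = 115.9 h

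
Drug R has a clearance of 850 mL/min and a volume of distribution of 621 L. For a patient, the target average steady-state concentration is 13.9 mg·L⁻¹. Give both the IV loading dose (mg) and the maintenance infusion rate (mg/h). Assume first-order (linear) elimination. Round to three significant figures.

Loading dose = Vd × C = 621.0 × 13.9 = 8632 mg
CL = 850 mL/min = 850 × 0.06 = 51.00 L/h
Infusion rate = 51.00 L/h × 13.9 mg/L = 708.9 mg/h

(a) 8630 mg; (b) 709 mg/h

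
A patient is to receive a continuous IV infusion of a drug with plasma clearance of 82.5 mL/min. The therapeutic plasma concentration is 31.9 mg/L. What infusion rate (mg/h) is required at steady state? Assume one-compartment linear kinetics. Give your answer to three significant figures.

158 mg/h

Convert clearance: 82.5 mL/min × 60 min/h ÷ 1000 mL/L = 4.950 L/h
At steady state, infusion rate equals elimination rate: rate in = CL × Css.
Rate = CL × Css = 4.950 × 31.9 = 157.9 mg/h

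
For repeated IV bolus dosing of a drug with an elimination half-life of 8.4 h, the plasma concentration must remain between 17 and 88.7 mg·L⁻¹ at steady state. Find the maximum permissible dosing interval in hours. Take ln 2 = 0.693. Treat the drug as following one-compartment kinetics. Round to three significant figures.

k = 0.693 / t½ = 0.693 / 8.4 = 0.08250 h⁻¹
Between IV bolus doses, concentration decays as C = C₀·e^(−kτ), so C_peak/C_trough = e^(kτ).
τ_max = ln(C_peak/C_trough) / k = ln(88.7/17) / 0.08250 = 1.652 / 0.08250 = 20.02 h

20.0 h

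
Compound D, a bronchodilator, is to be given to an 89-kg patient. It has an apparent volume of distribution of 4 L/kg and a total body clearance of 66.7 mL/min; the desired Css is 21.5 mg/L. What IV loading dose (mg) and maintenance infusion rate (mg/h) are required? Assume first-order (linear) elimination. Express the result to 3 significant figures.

Total Vd = 4 × 89 = 356.0 L
Loading dose = Vd × C = 356.0 × 21.5 = 7654 mg
Convert clearance: 66.7 mL/min × 60 min/h ÷ 1000 mL/L = 4.002 L/h
Maintenance infusion rate = CL × Css = 4.002 × 21.5 = 86.04 mg/h

(a) 7650 mg; (b) 86.0 mg/h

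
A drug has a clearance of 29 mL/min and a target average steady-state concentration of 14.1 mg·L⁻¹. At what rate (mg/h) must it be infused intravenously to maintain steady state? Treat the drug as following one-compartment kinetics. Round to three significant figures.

CL = 29 mL/min × 60/1000 = 1.740 L/h
At steady state, infusion rate equals elimination rate: rate in = CL × Css.
Rate = CL × Css = 1.740 × 14.1 = 24.53 mg/h

24.5 mg/h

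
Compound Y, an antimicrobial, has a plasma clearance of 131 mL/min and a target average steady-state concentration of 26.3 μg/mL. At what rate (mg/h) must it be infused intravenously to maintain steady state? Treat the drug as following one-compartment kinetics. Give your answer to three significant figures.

CL = 131 mL/min = 131 × 0.06 = 7.860 L/h
R₀ = 7.860 × 26.3 = 206.7 mg/h

207 mg/h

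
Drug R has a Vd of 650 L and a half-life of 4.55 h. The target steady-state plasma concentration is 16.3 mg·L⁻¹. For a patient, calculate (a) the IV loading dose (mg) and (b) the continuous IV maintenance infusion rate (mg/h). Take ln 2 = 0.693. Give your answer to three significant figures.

(a) 10600 mg; (b) 1610 mg/h

LD = Vd × C = 650.0 × 16.3 = 10600 mg
CL = 0.693 × Vd / t½ = 0.693 × 650.0 / 4.55 = 99.00 L/h
Infusion rate = CL × Css = 99.00 × 16.3 = 1614 mg/h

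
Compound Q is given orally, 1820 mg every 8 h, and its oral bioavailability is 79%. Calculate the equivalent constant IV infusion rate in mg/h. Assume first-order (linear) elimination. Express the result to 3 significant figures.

Equivalent systemic input: infusion rate = F·D/τ.
Rate = 0.79 × 1820 / 8 = 179.7 mg/h

180 mg/h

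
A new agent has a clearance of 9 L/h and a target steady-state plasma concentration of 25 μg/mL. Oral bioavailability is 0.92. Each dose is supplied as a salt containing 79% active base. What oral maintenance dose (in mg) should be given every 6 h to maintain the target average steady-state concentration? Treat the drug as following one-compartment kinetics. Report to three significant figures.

At steady state, dose per interval replaces the amount cleared in that interval: F·S·D/τ = CL·Css.
D = CL × Css × τ / F / S = 9.000 × 25 × 6 / 0.92 / 0.79 = 1857 mg

1860 mg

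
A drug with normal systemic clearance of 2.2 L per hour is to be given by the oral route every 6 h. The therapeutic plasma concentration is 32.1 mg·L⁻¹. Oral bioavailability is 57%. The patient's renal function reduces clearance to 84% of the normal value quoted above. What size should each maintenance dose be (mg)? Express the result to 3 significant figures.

624 mg

Patient clearance = 0.84 × 2.200 = 1.848 L/h
D = CL × Css × τ / F = 1.848 × 32.1 × 6 / 0.57 = 624.4 mg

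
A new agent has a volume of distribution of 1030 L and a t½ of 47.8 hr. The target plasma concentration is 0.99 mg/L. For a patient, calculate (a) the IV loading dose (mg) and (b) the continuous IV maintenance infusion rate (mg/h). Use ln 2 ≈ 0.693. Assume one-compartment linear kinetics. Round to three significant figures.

(a) 1020 mg; (b) 14.8 mg/h

LD = Vd × C = 1030 × 0.99 = 1020 mg
CL = 0.693 × Vd / t½ = 0.693 × 1030 / 47.8 = 14.93 L/h
Infusion rate = CL × Css = 14.93 × 0.99 = 14.78 mg/h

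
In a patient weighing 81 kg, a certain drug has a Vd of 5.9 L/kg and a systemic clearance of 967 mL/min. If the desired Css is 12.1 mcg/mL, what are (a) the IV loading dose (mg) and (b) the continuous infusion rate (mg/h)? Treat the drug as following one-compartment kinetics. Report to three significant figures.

Total Vd = 5.9 × 81 = 477.9 L
Loading dose = Vd × C = 477.9 × 12.1 = 5783 mg
Convert clearance: 967 mL/min × 60 min/h ÷ 1000 mL/L = 58.02 L/h
Maintenance: replace elimination → rate = CL × Css = 58.02 × 12.1 = 702.0 mg/h

(a) 5780 mg; (b) 702 mg/h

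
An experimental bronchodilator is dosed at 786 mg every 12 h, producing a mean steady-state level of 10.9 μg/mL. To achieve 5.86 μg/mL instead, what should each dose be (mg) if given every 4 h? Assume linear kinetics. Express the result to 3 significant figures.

For first-order elimination, Css ∝ F·D/(CL·τ); F and CL are unchanged, so Css ∝ D/τ.
D₂ = D₁ × (Css,target / Css,current) × (τ₂/τ₁) = 786 × (5.86/10.9) × (4/12) = 140.9 mg

141 mg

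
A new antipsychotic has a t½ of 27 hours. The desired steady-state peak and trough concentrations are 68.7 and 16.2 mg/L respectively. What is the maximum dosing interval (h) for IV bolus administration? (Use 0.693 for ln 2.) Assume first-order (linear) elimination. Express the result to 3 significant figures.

k = 0.693 / t½ = 0.693 / 27 = 0.02567 h⁻¹
Between IV bolus doses, concentration decays as C = C₀·e^(−kτ), so C_peak/C_trough = e^(kτ).
τ_max = ln(C_peak/C_trough) / k = ln(68.7/16.2) / 0.02567 = 1.445 / 0.02567 = 56.29 h

56.3 h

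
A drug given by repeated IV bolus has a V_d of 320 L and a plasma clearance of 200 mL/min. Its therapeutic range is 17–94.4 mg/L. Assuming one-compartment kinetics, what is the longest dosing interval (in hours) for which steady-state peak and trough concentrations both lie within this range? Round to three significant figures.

Convert clearance: 200 mL/min × 60 min/h ÷ 1000 mL/L = 12.00 L/h
k = CL / Vd = 12.00 / 320.0 = 0.03750 h⁻¹
Between IV bolus doses, concentration decays as C = C₀·e^(−kτ), so C_peak/C_trough = e^(kτ).
τ_max = ln(C_peak/C_trough) / k = ln(94.4/17) / 0.03750 = 1.714 / 0.03750 = 45.71 h

45.7 h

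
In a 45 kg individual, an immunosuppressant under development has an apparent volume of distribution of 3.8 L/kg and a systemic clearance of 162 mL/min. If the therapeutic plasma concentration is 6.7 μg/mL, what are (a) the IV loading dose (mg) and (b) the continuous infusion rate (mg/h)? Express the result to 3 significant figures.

(a) 1150 mg; (b) 65.1 mg/h

Total Vd = 3.8 × 45 = 171.0 L
Loading dose = Vd × C = 171.0 × 6.7 = 1146 mg
CL = 162 mL/min × 60/1000 = 9.720 L/h
Maintenance infusion rate = CL × Css = 9.720 × 6.7 = 65.12 mg/h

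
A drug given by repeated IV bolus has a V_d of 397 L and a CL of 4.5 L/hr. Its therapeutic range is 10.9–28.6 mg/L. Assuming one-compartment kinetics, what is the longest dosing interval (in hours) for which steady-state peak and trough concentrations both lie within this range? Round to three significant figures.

k = CL / Vd = 4.500 / 397.0 = 0.01134 h⁻¹
Between IV bolus doses, concentration decays as C = C₀·e^(−kτ), so C_peak/C_trough = e^(kτ).
τ_max = ln(C_peak/C_trough) / k = ln(28.6/10.9) / 0.01134 = 0.9646 / 0.01134 = 85.06 h

85.1 h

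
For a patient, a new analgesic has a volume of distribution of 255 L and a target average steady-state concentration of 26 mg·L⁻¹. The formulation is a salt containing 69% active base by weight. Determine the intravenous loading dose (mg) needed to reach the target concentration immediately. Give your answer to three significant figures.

LD = Vd × C / S = 255.0 × 26.00 / 0.69 = 9609 mg

9610 mg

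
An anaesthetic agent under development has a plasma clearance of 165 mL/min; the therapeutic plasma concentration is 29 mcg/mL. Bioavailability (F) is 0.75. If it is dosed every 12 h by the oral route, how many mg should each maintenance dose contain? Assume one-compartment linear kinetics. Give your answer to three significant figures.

4590 mg

CL = 165 mL/min × 60/1000 = 9.900 L/h
At steady state, dose per interval replaces the amount cleared in that interval: F·D/τ = CL·Css.
D = CL × Css × τ / F = 9.900 × 29 × 12 / 0.75 = 4594 mg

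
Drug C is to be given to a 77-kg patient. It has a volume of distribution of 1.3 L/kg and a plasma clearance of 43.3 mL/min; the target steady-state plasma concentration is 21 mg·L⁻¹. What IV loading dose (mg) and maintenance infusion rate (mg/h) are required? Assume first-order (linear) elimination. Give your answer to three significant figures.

Vd = 1.3 L/kg × 77 kg = 100.1 L
Loading dose = Vd × C = 100.1 × 21 = 2102 mg
CL = 43.3 mL/min × 60/1000 = 2.598 L/h
Maintenance: replace elimination → rate = CL × Css = 2.598 × 21 = 54.56 mg/h

(a) 2100 mg; (b) 54.6 mg/h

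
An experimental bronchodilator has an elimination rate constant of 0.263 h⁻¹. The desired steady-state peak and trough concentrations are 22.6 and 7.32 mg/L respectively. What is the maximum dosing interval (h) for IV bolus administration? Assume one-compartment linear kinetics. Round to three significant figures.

4.29 h

Between IV bolus doses, concentration decays as C = C₀·e^(−kτ), so C_peak/C_trough = e^(kτ).
τ_max = ln(C_peak/C_trough) / k = ln(22.6/7.32) / 0.2630 = 1.127 / 0.2630 = 4.285 h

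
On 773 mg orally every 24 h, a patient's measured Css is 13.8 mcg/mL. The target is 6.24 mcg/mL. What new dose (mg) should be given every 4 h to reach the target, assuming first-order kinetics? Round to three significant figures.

58.3 mg

For first-order elimination, Css ∝ F·D/(CL·τ); F and CL are unchanged, so Css ∝ D/τ.
D₂ = D₁ × (Css,target / Css,current) × (τ₂/τ₁) = 773 × (6.24/13.8) × (4/24) = 58.26 mg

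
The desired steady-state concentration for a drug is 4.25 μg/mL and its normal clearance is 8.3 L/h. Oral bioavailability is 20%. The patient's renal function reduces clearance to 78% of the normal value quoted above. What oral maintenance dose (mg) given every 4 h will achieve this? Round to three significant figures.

Patient clearance = 0.78 × 8.300 = 6.474 L/h
At steady state, dose per interval replaces the amount cleared in that interval: F·D/τ = CL·Css.
D = CL × Css × τ / F = 6.474 × 4.25 × 4 / 0.2 = 550.3 mg

550 mg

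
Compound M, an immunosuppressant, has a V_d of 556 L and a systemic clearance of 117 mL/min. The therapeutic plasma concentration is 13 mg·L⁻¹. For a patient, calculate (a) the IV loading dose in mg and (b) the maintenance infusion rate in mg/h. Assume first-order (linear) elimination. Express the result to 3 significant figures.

Loading dose = Vd × C = 556.0 × 13 = 7228 mg
CL = 117 mL/min = 117 × 0.06 = 7.020 L/h
Infusion rate = 7.020 L/h × 13 mg/L = 91.26 mg/h

(a) 7230 mg; (b) 91.3 mg/h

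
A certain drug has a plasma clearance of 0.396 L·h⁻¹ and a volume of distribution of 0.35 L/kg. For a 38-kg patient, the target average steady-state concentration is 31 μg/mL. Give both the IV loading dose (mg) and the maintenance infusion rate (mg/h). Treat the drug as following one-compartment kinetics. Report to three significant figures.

(a) 412 mg; (b) 12.3 mg/h

Total Vd = 0.35 × 38 = 13.30 L
LD = Vd · C_target = 13.30 × 31 = 412.3 mg
Maintenance: replace elimination → rate = CL × Css = 0.3960 × 31 = 12.28 mg/h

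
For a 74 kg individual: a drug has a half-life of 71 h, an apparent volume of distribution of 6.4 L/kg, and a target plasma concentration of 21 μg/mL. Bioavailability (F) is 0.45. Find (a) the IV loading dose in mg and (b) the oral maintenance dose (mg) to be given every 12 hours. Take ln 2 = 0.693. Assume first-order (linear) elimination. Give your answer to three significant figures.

Vd(total) = 74 kg × 6.4 L/kg = 473.6 L
LD = Vd × C = 473.6 × 21 = 9946 mg
CL = 0.693 × Vd / t½ = 0.693 × 473.6 / 71 = 4.623 L/h
D = CL × Css × τ / F = 4.623 × 21 × 12 / 0.45 = 2589 mg

(a) 9950 mg; (b) 2590 mg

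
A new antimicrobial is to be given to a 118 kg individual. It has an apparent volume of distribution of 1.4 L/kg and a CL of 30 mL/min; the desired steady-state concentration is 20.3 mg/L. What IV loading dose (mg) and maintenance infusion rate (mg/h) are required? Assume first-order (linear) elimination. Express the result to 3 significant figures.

Vd = 1.4 L/kg × 118 kg = 165.2 L
Loading dose = Vd × C = 165.2 × 20.3 = 3354 mg
CL = 30 mL/min × 60/1000 = 1.800 L/h
Infusion rate = 1.800 L/h × 20.3 mg/L = 36.54 mg/h

(a) 3350 mg; (b) 36.5 mg/h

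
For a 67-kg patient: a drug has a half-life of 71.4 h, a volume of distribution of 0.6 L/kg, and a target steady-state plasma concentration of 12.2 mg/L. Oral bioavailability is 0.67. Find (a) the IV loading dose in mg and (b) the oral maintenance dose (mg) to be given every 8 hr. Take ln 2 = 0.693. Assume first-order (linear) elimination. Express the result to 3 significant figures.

(a) 490 mg; (b) 56.8 mg

Vd(total) = 67 kg × 0.6 L/kg = 40.20 L
LD = Vd × C = 40.20 × 12.2 = 490.4 mg
CL = 0.693 × Vd / t½ = 0.693 × 40.20 / 71.4 = 0.3902 L/h
D = CL × Css × τ / F = 0.3902 × 12.2 × 8 / 0.67 = 56.84 mg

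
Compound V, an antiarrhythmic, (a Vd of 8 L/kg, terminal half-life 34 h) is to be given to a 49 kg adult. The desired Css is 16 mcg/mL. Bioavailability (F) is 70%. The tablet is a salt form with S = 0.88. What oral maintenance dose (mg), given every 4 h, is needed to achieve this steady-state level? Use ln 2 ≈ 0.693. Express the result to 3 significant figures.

830 mg

Vd(total) = 49 kg × 8 L/kg = 392.0 L
CL = ln 2 · Vd / t½ = 0.693 × 392.0 / 34 = 7.990 L/h
D = CL × Css × τ / F / S = 7.990 × 16 × 4 / 0.7 / 0.88 = 830.1 mg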